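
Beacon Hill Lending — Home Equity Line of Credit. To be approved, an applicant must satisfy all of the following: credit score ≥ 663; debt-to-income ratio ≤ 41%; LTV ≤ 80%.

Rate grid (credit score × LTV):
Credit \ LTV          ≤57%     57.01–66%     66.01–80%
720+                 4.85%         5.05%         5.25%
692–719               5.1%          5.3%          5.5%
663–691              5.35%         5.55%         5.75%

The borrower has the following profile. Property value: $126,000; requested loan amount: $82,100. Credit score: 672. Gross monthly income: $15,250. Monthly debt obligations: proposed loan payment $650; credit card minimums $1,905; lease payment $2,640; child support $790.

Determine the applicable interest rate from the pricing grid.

5.55%

Credit score 672 ≥ 663; Total monthly debts = (650 + 1,905 + 2,640 + 790) = 5,985. Debt-to-income = 5,985/15,250 = 39.2% — meets 41% limit
Loan-to-value = 82,100/126,000 = 65.2% — pass (80% max)
Credit 672 → row 663–691; LTV 65.2% → column 57.01–66%. Grid cell → 5.55%.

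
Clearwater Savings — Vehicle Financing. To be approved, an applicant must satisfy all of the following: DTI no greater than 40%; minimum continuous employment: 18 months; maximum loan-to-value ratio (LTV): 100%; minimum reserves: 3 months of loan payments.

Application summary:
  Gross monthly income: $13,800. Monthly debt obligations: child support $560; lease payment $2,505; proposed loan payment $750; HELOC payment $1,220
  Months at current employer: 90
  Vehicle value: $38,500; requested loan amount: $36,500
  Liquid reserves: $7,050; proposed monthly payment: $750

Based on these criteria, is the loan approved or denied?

Approved

Total monthly debts = (560 + 2,505 + 750 + 1,220) = 5,035. DTI = 5,035/13,800 = 36.5% ≤ 40%
Employment 90 ≥ 18 months
LTV = 36,500/38,500 = 94.8% ≤ 100%
Liquid reserves cover 7,050/750 = 9.4 months — ≥ 3 required
All criteria satisfied.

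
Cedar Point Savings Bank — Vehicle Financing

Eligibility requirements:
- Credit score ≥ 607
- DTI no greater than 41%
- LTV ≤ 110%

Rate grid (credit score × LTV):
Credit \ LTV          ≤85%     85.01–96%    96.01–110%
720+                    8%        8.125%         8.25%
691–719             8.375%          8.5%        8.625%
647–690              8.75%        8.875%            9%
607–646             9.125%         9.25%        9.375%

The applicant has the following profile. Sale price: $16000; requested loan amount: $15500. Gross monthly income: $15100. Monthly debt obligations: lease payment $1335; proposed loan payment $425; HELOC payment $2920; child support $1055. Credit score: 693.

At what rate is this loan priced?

Credit score 693 ≥ 607; Total monthly debts = (1,335 + 425 + 2,920 + 1,055) = 5,735. Debt-to-income = 5,735/15,100 = 38% — meets 41% limit
Loan-to-value = 15,500/16,000 = 96.9% — pass (110% max)
Score 693 is in the 691–719 band; LTV 96.9% is in the 96.01–110% band → 8.625%.

8.625%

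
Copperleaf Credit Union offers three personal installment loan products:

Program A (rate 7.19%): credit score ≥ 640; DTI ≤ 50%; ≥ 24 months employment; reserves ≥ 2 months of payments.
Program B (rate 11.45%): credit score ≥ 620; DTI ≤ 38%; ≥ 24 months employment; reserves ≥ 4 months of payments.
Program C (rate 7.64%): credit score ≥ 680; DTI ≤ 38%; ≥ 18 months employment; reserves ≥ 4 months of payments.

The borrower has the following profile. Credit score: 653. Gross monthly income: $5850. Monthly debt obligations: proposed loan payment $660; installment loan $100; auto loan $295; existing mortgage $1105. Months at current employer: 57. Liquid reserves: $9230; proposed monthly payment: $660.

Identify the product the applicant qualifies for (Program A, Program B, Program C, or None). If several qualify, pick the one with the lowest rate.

Program A

Total debts = (660 + 100 + 295 + 1,105) = 2,160; DTI = 2,160/5,850 = 36.9%.
Reserves = 9,230/660 = 14.0 months.
Program A: score 653 ≥ 640; DTI 36.9% ≤ 50%; employment 57 ≥ 24 mo; reserves 14.0 ≥ 2 mo → qualifies.
Program B: score 653 ≥ 620; DTI 36.9% ≤ 38%; employment 57 ≥ 24 mo; reserves 14.0 ≥ 4 mo → qualifies.
Program C: score 653 < 680; DTI 36.9% ≤ 38%; employment 57 ≥ 18 mo; reserves 14.0 ≥ 4 mo → does not qualify.
Qualifying: Program A, Program B. Lowest rate is 7.19% → Program A.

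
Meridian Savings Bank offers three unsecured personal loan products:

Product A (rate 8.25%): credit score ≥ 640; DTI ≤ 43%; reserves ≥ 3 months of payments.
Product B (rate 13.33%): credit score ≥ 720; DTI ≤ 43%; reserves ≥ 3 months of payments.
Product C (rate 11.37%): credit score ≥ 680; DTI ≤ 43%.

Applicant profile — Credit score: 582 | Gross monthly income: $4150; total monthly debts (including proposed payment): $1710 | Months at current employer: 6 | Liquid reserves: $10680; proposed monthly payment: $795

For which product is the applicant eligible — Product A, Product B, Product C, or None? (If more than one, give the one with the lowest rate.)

None

DTI = 1,710/4,150 = 41.2%.
Reserves = 10,680/795 = 13.4 months.
Product A: score 582 < 640; DTI 41.2% ≤ 43%; reserves 13.4 ≥ 3 mo → does not qualify.
Product B: score 582 < 720; DTI 41.2% ≤ 43%; reserves 13.4 ≥ 3 mo → does not qualify.
Product C: score 582 < 680; DTI 41.2% ≤ 43% → does not qualify.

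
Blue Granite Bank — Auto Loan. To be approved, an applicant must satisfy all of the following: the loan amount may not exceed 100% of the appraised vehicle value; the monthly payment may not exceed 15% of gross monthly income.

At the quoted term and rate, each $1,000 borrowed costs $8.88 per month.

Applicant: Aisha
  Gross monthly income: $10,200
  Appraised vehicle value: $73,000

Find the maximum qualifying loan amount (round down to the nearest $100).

$73,000

Payment cap: 15% × $10,200 = $1,530/month.
At $8.88 per $1,000, that supports 1,530/8.88 × 1,000 ≈ $172,297 → $172,200.
LTV cap: 100% × $73,000 = $73,000 → $73,000.
Binding constraint: loan-to-value.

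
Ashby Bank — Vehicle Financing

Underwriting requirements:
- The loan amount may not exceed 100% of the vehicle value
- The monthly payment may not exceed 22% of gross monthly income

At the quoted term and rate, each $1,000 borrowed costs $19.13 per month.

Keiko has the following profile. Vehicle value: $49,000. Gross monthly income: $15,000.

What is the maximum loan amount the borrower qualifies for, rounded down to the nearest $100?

$49,000

Payment cap: 22% × $15,000 = $3,300/month.
At $19.13 per $1,000, that supports 3,300/19.13 × 1,000 ≈ $172,503 → $172,500.
LTV cap: 100% × $49,000 = $49,000 → $49,000.
Binding constraint: loan-to-value.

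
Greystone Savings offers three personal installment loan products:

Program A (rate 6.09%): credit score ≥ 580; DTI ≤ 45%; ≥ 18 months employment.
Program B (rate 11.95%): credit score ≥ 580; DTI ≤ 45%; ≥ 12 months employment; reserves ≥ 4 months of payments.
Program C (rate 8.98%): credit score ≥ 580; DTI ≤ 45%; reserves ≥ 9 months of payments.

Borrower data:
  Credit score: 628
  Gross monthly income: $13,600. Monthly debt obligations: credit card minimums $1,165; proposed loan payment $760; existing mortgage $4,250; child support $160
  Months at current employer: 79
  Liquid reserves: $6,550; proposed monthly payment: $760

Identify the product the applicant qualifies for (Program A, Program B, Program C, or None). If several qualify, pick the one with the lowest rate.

None

Total debts = (1,165 + 760 + 4,250 + 160) = 6,335; DTI = 6,335/13,600 = 46.6%.
Reserves = 6,550/760 = 8.6 months.
Program A: score 628 ≥ 580; DTI 46.6% > 45%; employment 79 ≥ 18 mo → does not qualify.
Program B: score 628 ≥ 580; DTI 46.6% > 45%; employment 79 ≥ 12 mo; reserves 8.6 ≥ 4 mo → does not qualify.
Program C: score 628 ≥ 580; DTI 46.6% > 45%; reserves 8.6 < 9 mo → does not qualify.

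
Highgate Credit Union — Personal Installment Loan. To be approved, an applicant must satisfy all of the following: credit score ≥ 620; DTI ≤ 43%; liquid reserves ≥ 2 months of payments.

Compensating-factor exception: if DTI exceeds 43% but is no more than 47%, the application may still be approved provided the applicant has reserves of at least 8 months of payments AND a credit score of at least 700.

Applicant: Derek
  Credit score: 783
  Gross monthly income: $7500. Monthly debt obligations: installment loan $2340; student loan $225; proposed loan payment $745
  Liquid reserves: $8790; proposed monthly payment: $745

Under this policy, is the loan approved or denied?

Approved

Credit score 783 ≥ 620 (meets base)
Total debts = (2,340 + 225 + 745) = 3,310. DTI: 3,310 ÷ 7,500 = 44.1%, over the 43% base limit.
Liquid reserves cover 8,790/745 = 11.8 months — ≥ 2 required
DTI 44.1% is within the 43%–47% exception band; checking compensating factors.
Override check — reserves: 11.8 mo (ok); score: 783 (ok).
Both compensating conditions met → exception applies.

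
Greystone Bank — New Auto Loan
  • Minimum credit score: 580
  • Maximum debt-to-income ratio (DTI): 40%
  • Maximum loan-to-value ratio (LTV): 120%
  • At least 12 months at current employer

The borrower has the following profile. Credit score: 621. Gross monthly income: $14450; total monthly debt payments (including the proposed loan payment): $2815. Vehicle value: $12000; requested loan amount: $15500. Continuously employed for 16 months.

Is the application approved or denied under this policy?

Denied

Credit score 621 ≥ 580 (meets)
Debt-to-income = 2,815/14,450 = 19.5% — meets 40% limit
LTV: 15,500 ÷ 12,000 = 129.2%, exceeds 120% cap
Employment 16 ≥ 12 months
Fails on LTV.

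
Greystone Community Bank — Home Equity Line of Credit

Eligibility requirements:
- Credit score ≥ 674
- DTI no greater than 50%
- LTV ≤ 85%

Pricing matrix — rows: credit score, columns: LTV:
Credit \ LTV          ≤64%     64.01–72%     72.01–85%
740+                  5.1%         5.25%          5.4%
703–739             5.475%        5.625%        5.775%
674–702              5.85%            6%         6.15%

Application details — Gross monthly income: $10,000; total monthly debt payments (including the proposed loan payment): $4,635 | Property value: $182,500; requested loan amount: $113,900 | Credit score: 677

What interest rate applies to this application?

Credit score 677 ≥ 674; Debt-to-income = 4,635/10,000 = 46.4% — meets 50% limit
Loan-to-value = 113,900/182,500 = 62.4% — pass (85% max)
Score 677 is in the 674–702 band; LTV 62.4% is in the ≤64% band → 5.85%.

5.85%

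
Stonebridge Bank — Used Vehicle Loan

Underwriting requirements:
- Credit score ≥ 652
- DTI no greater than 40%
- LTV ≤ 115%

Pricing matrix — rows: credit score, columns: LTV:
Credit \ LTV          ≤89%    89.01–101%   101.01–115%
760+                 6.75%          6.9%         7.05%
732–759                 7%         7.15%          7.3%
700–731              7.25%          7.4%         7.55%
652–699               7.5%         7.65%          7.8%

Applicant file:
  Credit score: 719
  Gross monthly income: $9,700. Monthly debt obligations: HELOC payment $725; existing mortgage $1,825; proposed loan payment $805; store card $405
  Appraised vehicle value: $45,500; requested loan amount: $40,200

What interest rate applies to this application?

Credit score 719 ≥ 652; Total monthly debts = (725 + 1,825 + 805 + 405) = 3,760. DTI = 3,760/9,700 = 38.8% ≤ 40%
LTV: 40,200 ÷ 45,500 = 88.4%, within 115% cap
Credit 719 → row 700–731; LTV 88.4% → column ≤89%. Grid cell → 7.25%.

7.25%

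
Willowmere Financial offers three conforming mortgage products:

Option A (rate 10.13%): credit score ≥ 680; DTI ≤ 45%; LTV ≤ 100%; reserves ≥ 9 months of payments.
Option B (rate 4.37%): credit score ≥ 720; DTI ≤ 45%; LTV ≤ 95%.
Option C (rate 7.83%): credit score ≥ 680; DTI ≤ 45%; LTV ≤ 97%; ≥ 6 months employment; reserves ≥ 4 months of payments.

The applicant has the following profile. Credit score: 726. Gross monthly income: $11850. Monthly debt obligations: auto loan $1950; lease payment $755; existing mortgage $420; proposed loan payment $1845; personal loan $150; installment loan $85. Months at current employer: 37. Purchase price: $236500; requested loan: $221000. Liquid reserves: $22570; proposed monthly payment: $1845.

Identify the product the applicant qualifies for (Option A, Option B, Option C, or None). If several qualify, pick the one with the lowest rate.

Total debts = (1,950 + 755 + 420 + 1,845 + 150 + 85) = 5,205; DTI = 5,205/11,850 = 43.9%.
LTV = 221,000/236,500 = 93.4%.
Reserves = 22,570/1,845 = 12.2 months.
Option A: score 726 ≥ 680; DTI 43.9% ≤ 45%; LTV 93.4% ≤ 100%; reserves 12.2 ≥ 9 mo → qualifies.
Option B: score 726 ≥ 720; DTI 43.9% ≤ 45%; LTV 93.4% ≤ 95% → qualifies.
Option C: score 726 ≥ 680; DTI 43.9% ≤ 45%; LTV 93.4% ≤ 97%; employment 37 ≥ 6 mo; reserves 12.2 ≥ 4 mo → qualifies.
Qualifying: Option A, Option B, Option C. Lowest rate is 4.37% → Option B.

Option B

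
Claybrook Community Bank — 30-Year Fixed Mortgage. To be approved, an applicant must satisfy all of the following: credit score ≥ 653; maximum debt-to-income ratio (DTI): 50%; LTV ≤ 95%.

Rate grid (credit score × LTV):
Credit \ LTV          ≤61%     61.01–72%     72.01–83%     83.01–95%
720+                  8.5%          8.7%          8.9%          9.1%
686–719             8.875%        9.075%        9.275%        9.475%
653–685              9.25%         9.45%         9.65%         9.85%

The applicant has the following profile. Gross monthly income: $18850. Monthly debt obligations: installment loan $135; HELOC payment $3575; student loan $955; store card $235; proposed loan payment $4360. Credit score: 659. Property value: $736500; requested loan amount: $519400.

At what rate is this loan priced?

Credit score 659 ≥ 653; Total monthly debts = (135 + 3,575 + 955 + 235 + 4,360) = 9,260. DTI: 9,260 ÷ 18,850 = 49.1%, within the 50% cap
LTV: 519,400 ÷ 736,500 = 70.5%, within 95% cap
Credit 659 → row 653–685; LTV 70.5% → column 61.01–72%. Grid cell → 9.45%.

9.45%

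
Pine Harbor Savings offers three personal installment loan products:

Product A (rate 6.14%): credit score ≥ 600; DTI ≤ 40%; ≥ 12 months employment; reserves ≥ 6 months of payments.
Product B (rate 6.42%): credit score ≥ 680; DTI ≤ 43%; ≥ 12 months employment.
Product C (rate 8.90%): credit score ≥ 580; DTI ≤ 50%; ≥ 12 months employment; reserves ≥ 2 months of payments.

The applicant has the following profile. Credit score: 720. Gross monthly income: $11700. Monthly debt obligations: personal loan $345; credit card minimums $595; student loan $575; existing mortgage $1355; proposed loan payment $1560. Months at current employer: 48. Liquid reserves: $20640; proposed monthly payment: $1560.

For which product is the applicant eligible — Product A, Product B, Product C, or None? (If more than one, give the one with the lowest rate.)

Total debts = (345 + 595 + 575 + 1,355 + 1,560) = 4,430; DTI = 4,430/11,700 = 37.9%.
Reserves = 20,640/1,560 = 13.2 months.
Product A: score 720 ≥ 600; DTI 37.9% ≤ 40%; employment 48 ≥ 12 mo; reserves 13.2 ≥ 6 mo → qualifies.
Product B: score 720 ≥ 680; DTI 37.9% ≤ 43%; employment 48 ≥ 12 mo → qualifies.
Product C: score 720 ≥ 580; DTI 37.9% ≤ 50%; employment 48 ≥ 12 mo; reserves 13.2 ≥ 2 mo → qualifies.
Qualifying: Product A, Product B, Product C. Lowest rate is 6.14% → Product A.

Product A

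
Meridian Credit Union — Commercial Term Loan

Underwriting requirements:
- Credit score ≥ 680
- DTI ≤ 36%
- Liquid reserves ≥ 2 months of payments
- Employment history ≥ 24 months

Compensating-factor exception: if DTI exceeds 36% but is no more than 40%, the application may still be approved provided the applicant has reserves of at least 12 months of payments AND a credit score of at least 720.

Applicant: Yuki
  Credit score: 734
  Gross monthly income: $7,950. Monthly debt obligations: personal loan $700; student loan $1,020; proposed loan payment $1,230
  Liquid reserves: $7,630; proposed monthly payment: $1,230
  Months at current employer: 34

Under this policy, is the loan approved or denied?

Credit score 734 ≥ 680 (meets base)
Total debts = (700 + 1,020 + 1,230) = 2,950. DTI: 2,950 ÷ 7,950 = 37.1%, over the 36% base limit.
Reserves = 7,630/1,230 = 6.2 months ≥ 2
Employment 34 ≥ 24 months
37.1% falls in the override range (36%–40%), so the compensating-factor test applies.
Override check — reserves: 6.2 mo (short of 12); score: 734 (ok).
Compensating-factor requirement not fully met.

Denied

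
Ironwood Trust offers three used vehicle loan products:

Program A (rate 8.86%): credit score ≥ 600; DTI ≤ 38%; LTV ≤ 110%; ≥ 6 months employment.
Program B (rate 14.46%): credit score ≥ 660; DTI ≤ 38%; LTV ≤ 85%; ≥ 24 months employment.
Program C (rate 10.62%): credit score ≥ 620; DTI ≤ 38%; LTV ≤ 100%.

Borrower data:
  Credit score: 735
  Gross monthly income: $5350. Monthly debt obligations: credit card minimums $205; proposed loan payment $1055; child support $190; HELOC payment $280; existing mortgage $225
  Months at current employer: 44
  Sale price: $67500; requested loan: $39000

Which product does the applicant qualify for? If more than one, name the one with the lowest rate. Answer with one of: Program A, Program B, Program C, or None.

Total debts = (205 + 1,055 + 190 + 280 + 225) = 1,955; DTI = 1,955/5,350 = 36.5%.
LTV = 39,000/67,500 = 57.8%.
Program A: score 735 ≥ 600; DTI 36.5% ≤ 38%; LTV 57.8% ≤ 110%; employment 44 ≥ 6 mo → qualifies.
Program B: score 735 ≥ 660; DTI 36.5% ≤ 38%; LTV 57.8% ≤ 85%; employment 44 ≥ 24 mo → qualifies.
Program C: score 735 ≥ 620; DTI 36.5% ≤ 38%; LTV 57.8% ≤ 100% → qualifies.
Qualifying: Program A, Program B, Program C. Lowest rate is 8.86% → Program A.

Program A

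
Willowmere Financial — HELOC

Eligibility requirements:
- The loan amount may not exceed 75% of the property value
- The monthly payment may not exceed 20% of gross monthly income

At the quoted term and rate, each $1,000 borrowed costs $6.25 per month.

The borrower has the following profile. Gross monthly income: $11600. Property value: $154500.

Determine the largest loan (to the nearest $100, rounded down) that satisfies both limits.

Payment cap: 20% × $11,600 = $2,320/month.
At $6.25 per $1,000, that supports 2,320/6.25 × 1,000 ≈ $371,200 → $371,200.
LTV cap: 75% × $154,500 = $115,875 → $115,800.
Binding constraint: loan-to-value.

$115,800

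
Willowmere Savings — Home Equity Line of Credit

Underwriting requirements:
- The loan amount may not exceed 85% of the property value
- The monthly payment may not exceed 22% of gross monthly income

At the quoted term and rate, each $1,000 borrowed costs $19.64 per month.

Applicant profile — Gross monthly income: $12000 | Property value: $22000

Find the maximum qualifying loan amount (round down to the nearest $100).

Payment cap: 22% × $12,000 = $2,640/month.
At $19.64 per $1,000, that supports 2,640/19.64 × 1,000 ≈ $134,419 → $134,400.
LTV cap: 85% × $22,000 = $18,700 → $18,700.
Binding constraint: loan-to-value.

$18,700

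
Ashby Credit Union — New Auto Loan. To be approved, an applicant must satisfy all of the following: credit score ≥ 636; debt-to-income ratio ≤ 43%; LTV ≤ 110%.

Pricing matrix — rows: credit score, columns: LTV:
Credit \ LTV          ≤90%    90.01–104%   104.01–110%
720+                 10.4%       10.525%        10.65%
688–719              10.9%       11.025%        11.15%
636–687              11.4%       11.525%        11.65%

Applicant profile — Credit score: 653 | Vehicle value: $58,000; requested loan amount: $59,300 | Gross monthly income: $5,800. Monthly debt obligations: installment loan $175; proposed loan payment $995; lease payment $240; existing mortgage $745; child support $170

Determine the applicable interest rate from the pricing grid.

Credit score 653 ≥ 636; Total monthly debts = (175 + 995 + 240 + 745 + 170) = 2,325. DTI: 2,325 ÷ 5,800 = 40.1%, within the 43% cap
LTV = 59,300/58,000 = 102.2% ≤ 110%
Credit 653 → row 636–687; LTV 102.2% → column 90.01–104%. Grid cell → 11.525%.

11.525%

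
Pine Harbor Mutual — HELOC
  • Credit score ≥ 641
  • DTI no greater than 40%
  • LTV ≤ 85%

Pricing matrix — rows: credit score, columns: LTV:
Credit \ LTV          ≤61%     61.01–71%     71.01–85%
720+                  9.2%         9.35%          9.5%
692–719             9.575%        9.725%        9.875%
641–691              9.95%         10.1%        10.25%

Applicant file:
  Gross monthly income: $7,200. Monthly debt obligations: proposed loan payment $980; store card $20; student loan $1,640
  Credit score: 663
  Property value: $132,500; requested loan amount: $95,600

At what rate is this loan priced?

Credit score 663 ≥ 641; Total monthly debts = (980 + 20 + 1,640) = 2,640. DTI = 2,640/7,200 = 36.7% ≤ 40%
LTV = 95,600/132,500 = 72.2% ≤ 85%
Row: 663 falls in 641–691. Column: 72.2% falls in 71.01–85%. Rate = 10.25%.

10.25%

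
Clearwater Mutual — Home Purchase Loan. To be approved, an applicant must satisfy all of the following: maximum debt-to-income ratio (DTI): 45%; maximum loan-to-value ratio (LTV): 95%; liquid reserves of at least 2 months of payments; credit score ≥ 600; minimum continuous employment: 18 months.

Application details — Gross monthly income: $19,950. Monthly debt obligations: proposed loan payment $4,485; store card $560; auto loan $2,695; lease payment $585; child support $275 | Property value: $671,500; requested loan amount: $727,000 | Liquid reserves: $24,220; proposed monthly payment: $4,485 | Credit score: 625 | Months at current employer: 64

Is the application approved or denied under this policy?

Total monthly debts = (4,485 + 560 + 2,695 + 585 + 275) = 8,600. DTI: 8,600 ÷ 19,950 = 43.1%, within the 45% cap
LTV = 727,000/671,500 = 108.3% > 95%
Reserves = 24,220/4,485 = 5.4 months ≥ 2
Credit score 625 ≥ 600 (meets)
Employment 64 ≥ 18 months
Fails on LTV.

Denied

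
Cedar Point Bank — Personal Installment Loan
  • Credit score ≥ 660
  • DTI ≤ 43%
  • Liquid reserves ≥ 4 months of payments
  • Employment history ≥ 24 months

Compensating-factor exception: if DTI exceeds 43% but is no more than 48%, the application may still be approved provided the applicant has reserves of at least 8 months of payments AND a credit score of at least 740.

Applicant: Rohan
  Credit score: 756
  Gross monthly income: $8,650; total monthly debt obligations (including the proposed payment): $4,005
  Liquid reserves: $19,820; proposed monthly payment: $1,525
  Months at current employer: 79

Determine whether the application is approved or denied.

Credit score 756 ≥ 660 (meets base)
DTI: 4,005 ÷ 8,650 = 46.3%, over the 43% base limit.
Liquid reserves cover 19,820/1,525 = 13.0 months — ≥ 4 required
Employment 79 ≥ 24 months
DTI 46.3% is within the 43%–48% exception band; checking compensating factors.
Override check — reserves: 13.0 mo (ok); score: 756 (ok).
Both compensating conditions met → exception applies.

Approved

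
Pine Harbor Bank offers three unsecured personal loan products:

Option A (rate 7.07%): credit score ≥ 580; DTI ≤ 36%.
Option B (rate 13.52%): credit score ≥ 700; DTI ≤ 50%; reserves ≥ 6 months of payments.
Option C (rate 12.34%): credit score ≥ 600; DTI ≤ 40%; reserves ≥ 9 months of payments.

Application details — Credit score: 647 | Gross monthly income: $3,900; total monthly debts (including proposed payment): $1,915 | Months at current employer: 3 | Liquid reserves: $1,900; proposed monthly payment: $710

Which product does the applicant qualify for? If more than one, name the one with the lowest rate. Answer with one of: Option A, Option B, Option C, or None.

None

DTI = 1,915/3,900 = 49.1%.
Reserves = 1,900/710 = 2.7 months.
Option A: score 647 ≥ 580; DTI 49.1% > 36% → does not qualify.
Option B: score 647 < 700; DTI 49.1% ≤ 50%; reserves 2.7 < 6 mo → does not qualify.
Option C: score 647 ≥ 600; DTI 49.1% > 40%; reserves 2.7 < 9 mo → does not qualify.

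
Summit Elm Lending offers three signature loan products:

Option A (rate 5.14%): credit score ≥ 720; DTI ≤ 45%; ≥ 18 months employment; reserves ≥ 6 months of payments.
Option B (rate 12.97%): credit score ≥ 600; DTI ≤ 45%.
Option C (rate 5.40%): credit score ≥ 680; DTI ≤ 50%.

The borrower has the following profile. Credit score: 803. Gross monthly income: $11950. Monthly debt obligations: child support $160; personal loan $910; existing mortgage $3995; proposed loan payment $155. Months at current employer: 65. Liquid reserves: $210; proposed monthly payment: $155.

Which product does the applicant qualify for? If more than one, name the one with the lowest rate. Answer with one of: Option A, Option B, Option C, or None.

Total debts = (160 + 910 + 3,995 + 155) = 5,220; DTI = 5,220/11,950 = 43.7%.
Reserves = 210/155 = 1.4 months.
Option A: score 803 ≥ 720; DTI 43.7% ≤ 45%; employment 65 ≥ 18 mo; reserves 1.4 < 6 mo → does not qualify.
Option B: score 803 ≥ 600; DTI 43.7% ≤ 45% → qualifies.
Option C: score 803 ≥ 680; DTI 43.7% ≤ 50% → qualifies.
Qualifying: Option B, Option C. Lowest rate is 5.40% → Option C.

Option C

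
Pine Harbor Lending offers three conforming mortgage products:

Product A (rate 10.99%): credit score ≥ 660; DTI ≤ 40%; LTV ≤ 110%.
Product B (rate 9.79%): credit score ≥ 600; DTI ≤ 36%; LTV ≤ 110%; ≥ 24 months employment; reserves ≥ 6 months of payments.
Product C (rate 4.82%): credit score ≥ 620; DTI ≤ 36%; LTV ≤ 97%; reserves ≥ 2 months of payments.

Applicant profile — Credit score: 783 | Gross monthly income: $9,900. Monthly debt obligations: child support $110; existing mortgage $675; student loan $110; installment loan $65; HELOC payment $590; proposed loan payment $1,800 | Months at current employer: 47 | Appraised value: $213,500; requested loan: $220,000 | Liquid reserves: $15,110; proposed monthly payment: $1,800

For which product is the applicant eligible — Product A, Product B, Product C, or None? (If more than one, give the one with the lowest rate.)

Total debts = (110 + 675 + 110 + 65 + 590 + 1,800) = 3,350; DTI = 3,350/9,900 = 33.8%.
LTV = 220,000/213,500 = 103%.
Reserves = 15,110/1,800 = 8.4 months.
Product A: score 783 ≥ 660; DTI 33.8% ≤ 40%; LTV 103% ≤ 110% → qualifies.
Product B: score 783 ≥ 600; DTI 33.8% ≤ 36%; LTV 103% ≤ 110%; employment 47 ≥ 24 mo; reserves 8.4 ≥ 6 mo → qualifies.
Product C: score 783 ≥ 620; DTI 33.8% ≤ 36%; LTV 103% > 97%; reserves 8.4 ≥ 2 mo → does not qualify.
Qualifying: Product A, Product B. Lowest rate is 9.79% → Product B.

Product B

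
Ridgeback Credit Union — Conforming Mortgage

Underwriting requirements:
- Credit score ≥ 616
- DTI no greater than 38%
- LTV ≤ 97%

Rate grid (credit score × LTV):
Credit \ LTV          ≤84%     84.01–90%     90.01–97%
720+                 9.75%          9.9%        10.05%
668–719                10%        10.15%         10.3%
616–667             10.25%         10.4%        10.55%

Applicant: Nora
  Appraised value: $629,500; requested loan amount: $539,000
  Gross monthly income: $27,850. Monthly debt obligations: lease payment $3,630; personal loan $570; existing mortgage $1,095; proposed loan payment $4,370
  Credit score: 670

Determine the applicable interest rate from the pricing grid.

Credit score 670 ≥ 616; Total monthly debts = (3,630 + 570 + 1,095 + 4,370) = 9,665. DTI: 9,665 ÷ 27,850 = 34.7%, within the 38% cap
LTV: 539,000 ÷ 629,500 = 85.6%, within 97% cap
Row: 670 falls in 668–719. Column: 85.6% falls in 84.01–90%. Rate = 10.15%.

10.15%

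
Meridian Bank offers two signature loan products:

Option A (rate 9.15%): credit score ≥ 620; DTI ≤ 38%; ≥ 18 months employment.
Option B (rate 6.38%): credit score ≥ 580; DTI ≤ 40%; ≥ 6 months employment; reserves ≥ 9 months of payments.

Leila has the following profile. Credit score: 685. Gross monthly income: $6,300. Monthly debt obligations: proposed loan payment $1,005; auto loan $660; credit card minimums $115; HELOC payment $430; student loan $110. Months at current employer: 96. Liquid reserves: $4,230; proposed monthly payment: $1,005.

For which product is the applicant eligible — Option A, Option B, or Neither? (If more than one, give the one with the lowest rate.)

Option A

Total debts = (1,005 + 660 + 115 + 430 + 110) = 2,320; DTI = 2,320/6,300 = 36.8%.
Reserves = 4,230/1,005 = 4.2 months.
Option A: score 685 ≥ 620; DTI 36.8% ≤ 38%; employment 96 ≥ 18 mo → qualifies.
Option B: score 685 ≥ 580; DTI 36.8% ≤ 40%; employment 96 ≥ 6 mo; reserves 4.2 < 9 mo → does not qualify.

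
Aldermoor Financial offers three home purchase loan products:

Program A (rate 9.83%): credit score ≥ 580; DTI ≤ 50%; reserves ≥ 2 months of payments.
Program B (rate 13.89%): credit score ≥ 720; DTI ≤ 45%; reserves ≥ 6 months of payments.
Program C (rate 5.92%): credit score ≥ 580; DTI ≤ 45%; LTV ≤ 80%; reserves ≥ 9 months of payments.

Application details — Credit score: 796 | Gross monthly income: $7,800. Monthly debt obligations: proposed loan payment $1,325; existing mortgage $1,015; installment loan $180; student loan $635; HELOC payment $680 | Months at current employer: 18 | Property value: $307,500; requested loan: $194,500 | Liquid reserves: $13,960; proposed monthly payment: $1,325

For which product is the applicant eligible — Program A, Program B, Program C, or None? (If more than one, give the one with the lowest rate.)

Total debts = (1,325 + 1,015 + 180 + 635 + 680) = 3,835; DTI = 3,835/7,800 = 49.2%.
LTV = 194,500/307,500 = 63.3%.
Reserves = 13,960/1,325 = 10.5 months.
Program A: score 796 ≥ 580; DTI 49.2% ≤ 50%; reserves 10.5 ≥ 2 mo → qualifies.
Program B: score 796 ≥ 720; DTI 49.2% > 45%; reserves 10.5 ≥ 6 mo → does not qualify.
Program C: score 796 ≥ 580; DTI 49.2% > 45%; LTV 63.3% ≤ 80%; reserves 10.5 ≥ 9 mo → does not qualify.

Program A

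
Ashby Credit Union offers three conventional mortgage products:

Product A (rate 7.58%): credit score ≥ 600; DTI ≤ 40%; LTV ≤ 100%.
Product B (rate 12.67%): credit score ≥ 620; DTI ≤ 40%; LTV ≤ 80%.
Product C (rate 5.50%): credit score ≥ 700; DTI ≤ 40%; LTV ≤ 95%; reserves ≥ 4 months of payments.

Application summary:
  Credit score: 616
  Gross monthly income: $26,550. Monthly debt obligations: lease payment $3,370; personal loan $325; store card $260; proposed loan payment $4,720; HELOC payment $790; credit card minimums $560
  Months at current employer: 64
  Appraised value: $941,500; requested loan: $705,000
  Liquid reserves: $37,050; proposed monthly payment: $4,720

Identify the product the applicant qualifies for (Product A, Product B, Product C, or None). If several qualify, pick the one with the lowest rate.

Total debts = (3,370 + 325 + 260 + 4,720 + 790 + 560) = 10,025; DTI = 10,025/26,550 = 37.8%.
LTV = 705,000/941,500 = 74.9%.
Reserves = 37,050/4,720 = 7.8 months.
Product A: score 616 ≥ 600; DTI 37.8% ≤ 40%; LTV 74.9% ≤ 100% → qualifies.
Product B: score 616 < 620; DTI 37.8% ≤ 40%; LTV 74.9% ≤ 80% → does not qualify.
Product C: score 616 < 700; DTI 37.8% ≤ 40%; LTV 74.9% ≤ 95%; reserves 7.8 ≥ 4 mo → does not qualify.

Product A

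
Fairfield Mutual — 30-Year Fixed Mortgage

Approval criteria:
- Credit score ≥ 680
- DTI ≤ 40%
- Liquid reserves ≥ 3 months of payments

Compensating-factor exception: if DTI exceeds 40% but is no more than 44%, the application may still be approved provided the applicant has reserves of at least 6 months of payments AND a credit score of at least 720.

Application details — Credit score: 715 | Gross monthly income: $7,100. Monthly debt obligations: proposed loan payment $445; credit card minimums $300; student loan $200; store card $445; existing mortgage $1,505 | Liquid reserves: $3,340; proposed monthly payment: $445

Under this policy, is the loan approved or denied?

Denied

Credit score 715 ≥ 680 (meets base)
Total debts = (445 + 300 + 200 + 445 + 1,505) = 2,895. DTI: 2,895 ÷ 7,100 = 40.8%, over the 40% base limit.
Reserves = 3,340/445 = 7.5 months ≥ 3
40.8% falls in the override range (40%–44%), so the compensating-factor test applies.
Reserves 7.5 ≥ 6 months; credit score 715 < 720.
Compensating-factor requirement not fully met.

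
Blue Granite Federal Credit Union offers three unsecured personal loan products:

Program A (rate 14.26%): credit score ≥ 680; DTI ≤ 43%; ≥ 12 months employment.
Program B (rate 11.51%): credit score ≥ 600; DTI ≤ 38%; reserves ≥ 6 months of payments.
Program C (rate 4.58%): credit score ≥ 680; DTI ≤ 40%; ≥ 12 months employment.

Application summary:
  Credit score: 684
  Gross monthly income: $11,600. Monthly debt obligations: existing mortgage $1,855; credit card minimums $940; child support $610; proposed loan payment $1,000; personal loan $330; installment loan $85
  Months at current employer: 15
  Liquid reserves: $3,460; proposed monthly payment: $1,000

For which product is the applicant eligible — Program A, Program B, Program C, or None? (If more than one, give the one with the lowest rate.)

Total debts = (1,855 + 940 + 610 + 1,000 + 330 + 85) = 4,820; DTI = 4,820/11,600 = 41.6%.
Reserves = 3,460/1,000 = 3.5 months.
Program A: score 684 ≥ 680; DTI 41.6% ≤ 43%; employment 15 ≥ 12 mo → qualifies.
Program B: score 684 ≥ 600; DTI 41.6% > 38%; reserves 3.5 < 6 mo → does not qualify.
Program C: score 684 ≥ 680; DTI 41.6% > 40%; employment 15 ≥ 12 mo → does not qualify.

Program A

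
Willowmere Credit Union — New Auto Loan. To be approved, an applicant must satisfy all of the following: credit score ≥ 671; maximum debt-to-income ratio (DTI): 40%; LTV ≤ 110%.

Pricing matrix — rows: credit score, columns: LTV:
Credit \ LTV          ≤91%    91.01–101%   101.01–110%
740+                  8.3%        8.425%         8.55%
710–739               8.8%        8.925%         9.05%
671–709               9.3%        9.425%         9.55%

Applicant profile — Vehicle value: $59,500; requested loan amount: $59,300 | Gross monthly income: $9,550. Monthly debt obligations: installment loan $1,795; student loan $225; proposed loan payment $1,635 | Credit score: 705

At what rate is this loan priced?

Credit score 705 ≥ 671; Total monthly debts = (1,795 + 225 + 1,635) = 3,655. DTI: 3,655 ÷ 9,550 = 38.3%, within the 40% cap
LTV = 59,300/59,500 = 99.7% ≤ 110%
Score 705 is in the 671–709 band; LTV 99.7% is in the 91.01–101% band → 9.425%.

9.425%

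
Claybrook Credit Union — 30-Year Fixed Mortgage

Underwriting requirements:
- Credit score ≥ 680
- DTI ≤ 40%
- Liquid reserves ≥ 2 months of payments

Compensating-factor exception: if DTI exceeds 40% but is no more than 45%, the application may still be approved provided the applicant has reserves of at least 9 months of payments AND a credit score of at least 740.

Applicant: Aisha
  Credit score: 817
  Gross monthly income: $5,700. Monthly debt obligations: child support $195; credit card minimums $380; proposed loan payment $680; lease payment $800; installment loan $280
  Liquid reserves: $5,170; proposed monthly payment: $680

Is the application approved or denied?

Credit score 817 ≥ 680 (meets base)
Total debts = (195 + 380 + 680 + 800 + 280) = 2,335. DTI = 2,335/5,700 = 41% > 40% — standard DTI limit exceeded.
Reserves = 5,170/680 = 7.6 months ≥ 2
DTI 41% is within the 40%–45% exception band; checking compensating factors.
Reserves 7.6 < 9 months; credit score 817 ≥ 740.
Override conditions not both satisfied; exception does not apply.

Denied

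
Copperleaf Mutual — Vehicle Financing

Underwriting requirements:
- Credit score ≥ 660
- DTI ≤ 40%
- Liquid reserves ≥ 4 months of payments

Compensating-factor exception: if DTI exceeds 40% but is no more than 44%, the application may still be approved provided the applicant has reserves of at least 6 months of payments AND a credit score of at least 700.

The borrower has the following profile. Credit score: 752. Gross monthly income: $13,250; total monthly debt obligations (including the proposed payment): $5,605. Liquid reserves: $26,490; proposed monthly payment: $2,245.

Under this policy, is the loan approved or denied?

Credit score 752 ≥ 660 (meets base)
DTI: 5,605 ÷ 13,250 = 42.3%, over the 40% base limit.
Liquid reserves cover 26,490/2,245 = 11.8 months — ≥ 4 required
42.3% falls in the override range (40%–44%), so the compensating-factor test applies.
Reserves 11.8 ≥ 6 months; credit score 752 ≥ 700.
Both compensating conditions met → exception applies.

Approved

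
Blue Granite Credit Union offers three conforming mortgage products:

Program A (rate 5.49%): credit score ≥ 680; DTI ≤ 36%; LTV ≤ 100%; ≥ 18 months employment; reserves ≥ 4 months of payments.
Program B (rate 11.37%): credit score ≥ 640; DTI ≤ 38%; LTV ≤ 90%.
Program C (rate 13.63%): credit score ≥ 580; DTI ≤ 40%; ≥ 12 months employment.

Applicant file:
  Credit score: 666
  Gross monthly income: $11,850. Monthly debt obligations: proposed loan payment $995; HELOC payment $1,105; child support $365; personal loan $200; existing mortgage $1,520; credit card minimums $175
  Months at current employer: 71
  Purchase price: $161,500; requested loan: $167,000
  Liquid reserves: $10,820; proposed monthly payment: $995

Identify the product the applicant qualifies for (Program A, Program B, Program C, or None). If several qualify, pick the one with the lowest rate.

Program C

Total debts = (995 + 1,105 + 365 + 200 + 1,520 + 175) = 4,360; DTI = 4,360/11,850 = 36.8%.
LTV = 167,000/161,500 = 103.4%.
Reserves = 10,820/995 = 10.9 months.
Program A: score 666 < 680; DTI 36.8% > 36%; LTV 103.4% > 100%; employment 71 ≥ 18 mo; reserves 10.9 ≥ 4 mo → does not qualify.
Program B: score 666 ≥ 640; DTI 36.8% ≤ 38%; LTV 103.4% > 90% → does not qualify.
Program C: score 666 ≥ 580; DTI 36.8% ≤ 40%; employment 71 ≥ 12 mo → qualifies.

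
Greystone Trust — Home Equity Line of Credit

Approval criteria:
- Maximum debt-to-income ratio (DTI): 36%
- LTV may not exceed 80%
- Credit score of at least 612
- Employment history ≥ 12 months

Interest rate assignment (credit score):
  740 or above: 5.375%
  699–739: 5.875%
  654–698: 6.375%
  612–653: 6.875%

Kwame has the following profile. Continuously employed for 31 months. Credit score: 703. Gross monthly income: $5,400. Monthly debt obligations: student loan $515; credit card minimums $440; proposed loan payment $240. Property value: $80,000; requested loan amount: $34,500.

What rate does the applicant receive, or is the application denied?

Credit score 703 ≥ 612 (meets minimum)
Loan-to-value = 34,500/80,000 = 43.1% — pass (80% max)
Employment 31 ≥ 12 months
Total monthly debts = (515 + 440 + 240) = 1,195. DTI = 1,195/5,400 = 22.1% ≤ 36%
All requirements met. Score 703 falls in the 699–739 tier → 5.875%.

Approved at 5.875%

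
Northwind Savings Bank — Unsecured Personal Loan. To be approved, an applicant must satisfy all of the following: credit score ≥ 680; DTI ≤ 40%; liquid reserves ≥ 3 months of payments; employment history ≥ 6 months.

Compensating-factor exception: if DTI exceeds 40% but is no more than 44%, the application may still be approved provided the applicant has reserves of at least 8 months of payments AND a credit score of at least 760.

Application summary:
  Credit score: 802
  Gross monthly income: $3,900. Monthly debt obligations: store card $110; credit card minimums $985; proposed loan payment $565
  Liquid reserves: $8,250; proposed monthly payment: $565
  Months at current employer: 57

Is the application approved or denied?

Approved

Credit score 802 ≥ 680 (meets base)
Total debts = (110 + 985 + 565) = 1,660. DTI = 1,660/3,900 = 42.6% > 40% — standard DTI limit exceeded.
Reserves = 8,250/565 = 14.6 months ≥ 3
Employment 57 ≥ 6 months
DTI 42.6% is within the 40%–44% exception band; checking compensating factors.
Override check — reserves: 14.6 mo (ok); score: 802 (ok).
Both compensating conditions met → exception applies.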